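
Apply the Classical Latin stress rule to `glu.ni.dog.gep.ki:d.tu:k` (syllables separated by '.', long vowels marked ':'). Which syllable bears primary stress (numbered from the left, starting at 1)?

5

Classical Latin: stress the penult if heavy (long vowel or closed), else the antepenult.
Weights: 4 gep H, 5 ki:d H, 6 tu:k H.
The penult (syllable 5, ki:d) is heavy, so it takes stress.
Stress on syllable 5: glu.ni.dog.gep.ˈki:d.tu:k.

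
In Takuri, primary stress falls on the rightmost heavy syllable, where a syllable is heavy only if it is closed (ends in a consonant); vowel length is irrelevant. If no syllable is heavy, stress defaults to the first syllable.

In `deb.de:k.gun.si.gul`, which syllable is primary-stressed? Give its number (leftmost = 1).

5

Weights: 1 deb H, 2 de:k H, 3 gun H, 4 si L, 5 gul H.
Heavy syllables in the domain: 1, 2, 3, 5. The rightmost is syllable 5 (gul).
Primary stress: syllable 5 → deb.de:k.gun.si.ˈgul.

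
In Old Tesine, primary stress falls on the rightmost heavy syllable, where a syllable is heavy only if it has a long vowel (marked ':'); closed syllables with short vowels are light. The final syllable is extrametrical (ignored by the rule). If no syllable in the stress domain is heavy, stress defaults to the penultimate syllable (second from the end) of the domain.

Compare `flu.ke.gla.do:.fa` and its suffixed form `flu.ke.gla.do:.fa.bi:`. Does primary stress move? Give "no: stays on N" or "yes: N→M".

no: stays on 4

Base `flu.ke.gla.do:.fa` (5 syllables):
  The final syllable (5, fa) is extrametrical; the stress domain is syllables 1–4.
  Weights: 1 flu L, 2 ke L, 3 gla L, 4 do: H.
  Heavy syllables in the domain: 4. The rightmost is syllable 4 (do:).
  → primary stress on syllable 4.
Suffixed `flu.ke.gla.do:.fa.bi:` (6 syllables):
  The final syllable (6, bi:) is extrametrical; the stress domain is syllables 1–5.
  Weights: 1 flu L, 2 ke L, 3 gla L, 4 do: H, 5 fa L.
  Heavy syllables in the domain: 4. The rightmost is syllable 4 (do:).
  → primary stress on syllable 4.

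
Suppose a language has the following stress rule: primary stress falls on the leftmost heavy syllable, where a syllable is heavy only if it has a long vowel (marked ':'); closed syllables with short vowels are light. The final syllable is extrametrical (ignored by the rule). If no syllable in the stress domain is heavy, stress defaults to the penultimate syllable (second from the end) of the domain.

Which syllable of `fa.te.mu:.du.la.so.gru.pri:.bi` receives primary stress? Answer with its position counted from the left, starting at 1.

The final syllable (9, bi) is extrametrical; the stress domain is syllables 1–8.
Weights: 1 fa L, 2 te L, 3 mu: H, 4 du L, 5 la L, 6 so L, 7 gru L, 8 pri: H.
Heavy syllables in the domain: 3, 8. The leftmost is syllable 3 (mu:).
Primary stress: syllable 3 → fa.te.ˈmu:.du.la.so.gru.pri:.bi.

3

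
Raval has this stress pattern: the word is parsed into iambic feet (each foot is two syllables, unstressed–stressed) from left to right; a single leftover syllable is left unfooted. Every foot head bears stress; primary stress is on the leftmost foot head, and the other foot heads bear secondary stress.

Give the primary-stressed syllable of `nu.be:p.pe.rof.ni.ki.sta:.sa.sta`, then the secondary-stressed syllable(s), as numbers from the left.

Parse left to right into iambic (σˈσ) feet: (nu.ˈbe:p) (pe.ˈrof) (ni.ˈki) (sta:.ˈsa) sta. Syllable 9 is left unfooted.
Foot heads (stressed positions): 2, 4, 6, 8.
End Rule Leftmost: primary stress on the leftmost head = syllable 2.
Secondary stress on 4, 6, 8: nu.ˈbe:p.pe.ˌrof.ni.ˌki.sta:.ˌsa.sta.

primary 2, secondary 4, 6, 8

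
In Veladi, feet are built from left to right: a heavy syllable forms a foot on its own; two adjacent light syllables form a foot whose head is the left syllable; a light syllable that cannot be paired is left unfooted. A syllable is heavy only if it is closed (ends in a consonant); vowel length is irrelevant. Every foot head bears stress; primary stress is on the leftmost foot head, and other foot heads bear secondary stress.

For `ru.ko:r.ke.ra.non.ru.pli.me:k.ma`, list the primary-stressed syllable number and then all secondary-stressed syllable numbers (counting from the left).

primary 2, secondary 3, 5, 6, 8

Weights: 1 ru L, 2 ko:r H, 3 ke L, 4 ra L, 5 non H, 6 ru L, 7 pli L, 8 me:k H, 9 ma L.
Parse left to right (heavy = foot alone; LL = one foot; stranded L unfooted): ru (ˈko:r) (ˈke.ra) (ˈnon) (ˈru.pli) (ˈme:k) ma.
Foot heads: 2, 3, 5, 6, 8.
Primary stress on the leftmost head = syllable 2.
Secondary stress on 3, 5, 6, 8: ru.ˈko:r.ˌke.ra.ˌnon.ˌru.pli.ˌme:k.ma.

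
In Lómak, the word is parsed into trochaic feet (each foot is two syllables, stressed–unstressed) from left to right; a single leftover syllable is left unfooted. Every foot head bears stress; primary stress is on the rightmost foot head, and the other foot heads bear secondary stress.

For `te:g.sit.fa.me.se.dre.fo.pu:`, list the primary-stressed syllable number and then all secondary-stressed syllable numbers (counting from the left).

primary 7, secondary 1, 3, 5

Parse left to right into trochaic (ˈσσ) feet: (ˈte:g.sit) (ˈfa.me) (ˈse.dre) (ˈfo.pu:).
Foot heads (stressed positions): 1, 3, 5, 7.
End Rule Rightmost: primary stress on the rightmost head = syllable 7.
Secondary stress on 1, 3, 5: ˌte:g.sit.ˌfa.me.ˌse.dre.ˈfo.pu:.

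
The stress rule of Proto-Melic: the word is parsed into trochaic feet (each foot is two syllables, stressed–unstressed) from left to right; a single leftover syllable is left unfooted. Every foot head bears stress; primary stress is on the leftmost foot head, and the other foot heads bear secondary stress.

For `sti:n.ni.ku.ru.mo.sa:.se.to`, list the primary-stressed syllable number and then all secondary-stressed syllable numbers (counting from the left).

Parse left to right into trochaic (ˈσσ) feet: (ˈsti:n.ni) (ˈku.ru) (ˈmo.sa:) (ˈse.to).
Foot heads (stressed positions): 1, 3, 5, 7.
End Rule Leftmost: primary stress on the leftmost head = syllable 1.
Secondary stress on 3, 5, 7: ˈsti:n.ni.ˌku.ru.ˌmo.sa:.ˌse.to.

primary 1, secondary 3, 5, 7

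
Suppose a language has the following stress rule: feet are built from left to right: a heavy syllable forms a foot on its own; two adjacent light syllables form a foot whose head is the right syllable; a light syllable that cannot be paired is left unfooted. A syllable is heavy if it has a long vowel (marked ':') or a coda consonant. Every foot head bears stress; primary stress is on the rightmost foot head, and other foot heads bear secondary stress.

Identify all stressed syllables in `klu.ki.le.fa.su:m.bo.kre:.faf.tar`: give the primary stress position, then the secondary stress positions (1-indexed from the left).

primary 9, secondary 2, 4, 5, 7, 8

Weights: 1 klu L, 2 ki L, 3 le L, 4 fa L, 5 su:m H, 6 bo L, 7 kre: H, 8 faf H, 9 tar H.
Parse left to right (heavy = foot alone; LL = one foot; stranded L unfooted): (klu.ˈki) (le.ˈfa) (ˈsu:m) bo (ˈkre:) (ˈfaf) (ˈtar).
Foot heads: 2, 4, 5, 7, 8, 9.
Primary stress on the rightmost head = syllable 9.
Secondary stress on 2, 4, 5, 7, 8: klu.ˌki.le.ˌfa.ˌsu:m.bo.ˌkre:.ˌfaf.ˈtar.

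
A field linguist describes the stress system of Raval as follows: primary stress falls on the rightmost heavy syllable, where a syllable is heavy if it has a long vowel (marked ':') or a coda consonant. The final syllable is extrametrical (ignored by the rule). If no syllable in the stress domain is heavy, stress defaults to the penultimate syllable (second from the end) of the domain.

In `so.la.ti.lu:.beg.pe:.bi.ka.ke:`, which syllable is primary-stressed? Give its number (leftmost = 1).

6

The final syllable (9, ke:) is extrametrical; the stress domain is syllables 1–8.
Weights: 1 so L, 2 la L, 3 ti L, 4 lu: H, 5 beg H, 6 pe: H, 7 bi L, 8 ka L.
Heavy syllables in the domain: 4, 5, 6. The rightmost is syllable 6 (pe:).
Primary stress: syllable 6 → so.la.ti.lu:.beg.ˈpe:.bi.ka.ke:.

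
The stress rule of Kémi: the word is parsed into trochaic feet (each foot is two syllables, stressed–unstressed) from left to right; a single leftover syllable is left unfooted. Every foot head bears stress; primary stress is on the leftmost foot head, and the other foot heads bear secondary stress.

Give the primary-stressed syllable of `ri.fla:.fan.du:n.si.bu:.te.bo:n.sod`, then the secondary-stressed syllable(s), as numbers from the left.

Parse left to right into trochaic (ˈσσ) feet: (ˈri.fla:) (ˈfan.du:n) (ˈsi.bu:) (ˈte.bo:n) sod. Syllable 9 is left unfooted.
Foot heads (stressed positions): 1, 3, 5, 7.
End Rule Leftmost: primary stress on the leftmost head = syllable 1.
Secondary stress on 3, 5, 7: ˈri.fla:.ˌfan.du:n.ˌsi.bu:.ˌte.bo:n.sod.

primary 1, secondary 3, 5, 7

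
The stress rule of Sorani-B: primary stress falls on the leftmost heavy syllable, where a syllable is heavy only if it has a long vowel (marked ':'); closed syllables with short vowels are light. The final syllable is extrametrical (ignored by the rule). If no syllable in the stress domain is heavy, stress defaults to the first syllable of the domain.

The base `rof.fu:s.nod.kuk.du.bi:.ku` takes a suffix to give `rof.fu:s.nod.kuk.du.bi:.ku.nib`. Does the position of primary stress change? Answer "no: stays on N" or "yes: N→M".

Base `rof.fu:s.nod.kuk.du.bi:.ku` (7 syllables):
  The final syllable (7, ku) is extrametrical; the stress domain is syllables 1–6.
  Weights: 1 rof L, 2 fu:s H, 3 nod L, 4 kuk L, 5 du L, 6 bi: H.
  Heavy syllables in the domain: 2, 6. The leftmost is syllable 2 (fu:s).
  → primary stress on syllable 2.
Suffixed `rof.fu:s.nod.kuk.du.bi:.ku.nib` (8 syllables):
  The final syllable (8, nib) is extrametrical; the stress domain is syllables 1–7.
  Weights: 1 rof L, 2 fu:s H, 3 nod L, 4 kuk L, 5 du L, 6 bi: H, 7 ku L.
  Heavy syllables in the domain: 2, 6. The leftmost is syllable 2 (fu:s).
  → primary stress on syllable 2.

no: stays on 2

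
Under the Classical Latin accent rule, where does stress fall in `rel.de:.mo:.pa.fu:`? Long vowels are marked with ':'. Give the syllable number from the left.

3

Classical Latin: stress the penult if heavy (long vowel or closed), else the antepenult.
Weights: 3 mo: H, 4 pa L, 5 fu: H.
The penult (syllable 4, pa) is light, so stress falls on the antepenult (syllable 3, mo:).
Stress on syllable 3: rel.de:.ˈmo:.pa.fu:.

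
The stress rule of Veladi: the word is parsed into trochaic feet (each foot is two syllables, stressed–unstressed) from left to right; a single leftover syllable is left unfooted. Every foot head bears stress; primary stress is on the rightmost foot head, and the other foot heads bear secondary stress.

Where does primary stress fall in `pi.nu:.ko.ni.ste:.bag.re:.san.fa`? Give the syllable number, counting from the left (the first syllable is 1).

Parse left to right into trochaic (ˈσσ) feet: (ˈpi.nu:) (ˈko.ni) (ˈste:.bag) (ˈre:.san) fa. Syllable 9 is left unfooted.
Foot heads (stressed positions): 1, 3, 5, 7.
End Rule Rightmost: primary stress on the rightmost head = syllable 7.
Primary stress: syllable 7 → pi.nu:.ko.ni.ste:.bag.ˈre:.san.fa.

7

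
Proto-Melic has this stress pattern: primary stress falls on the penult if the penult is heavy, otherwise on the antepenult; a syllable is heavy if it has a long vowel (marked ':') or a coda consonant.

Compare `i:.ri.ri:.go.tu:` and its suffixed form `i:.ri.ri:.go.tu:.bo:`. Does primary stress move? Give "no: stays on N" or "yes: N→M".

yes: 3→5

Base `i:.ri.ri:.go.tu:` (5 syllables):
  Weights: 3 ri: H, 4 go L, 5 tu: H.
  The penult (syllable 4, go) is light, so stress falls on the antepenult (syllable 3, ri:).
  → primary stress on syllable 3.
Suffixed `i:.ri.ri:.go.tu:.bo:` (6 syllables):
  Weights: 4 go L, 5 tu: H, 6 bo: H.
  The penult (syllable 5, tu:) is heavy, so it takes stress.
  → primary stress on syllable 5.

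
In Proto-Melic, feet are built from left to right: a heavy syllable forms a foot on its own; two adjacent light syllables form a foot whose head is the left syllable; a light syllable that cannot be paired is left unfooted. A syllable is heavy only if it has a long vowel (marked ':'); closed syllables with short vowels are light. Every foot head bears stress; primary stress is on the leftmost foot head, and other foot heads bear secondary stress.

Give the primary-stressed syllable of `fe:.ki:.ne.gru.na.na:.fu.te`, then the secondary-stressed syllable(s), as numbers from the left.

Weights: 1 fe: H, 2 ki: H, 3 ne L, 4 gru L, 5 na L, 6 na: H, 7 fu L, 8 te L.
Parse left to right (heavy = foot alone; LL = one foot; stranded L unfooted): (ˈfe:) (ˈki:) (ˈne.gru) na (ˈna:) (ˈfu.te).
Foot heads: 1, 2, 3, 6, 7.
Primary stress on the leftmost head = syllable 1.
Secondary stress on 2, 3, 6, 7: ˈfe:.ˌki:.ˌne.gru.na.ˌna:.ˌfu.te.

primary 1, secondary 2, 3, 6, 7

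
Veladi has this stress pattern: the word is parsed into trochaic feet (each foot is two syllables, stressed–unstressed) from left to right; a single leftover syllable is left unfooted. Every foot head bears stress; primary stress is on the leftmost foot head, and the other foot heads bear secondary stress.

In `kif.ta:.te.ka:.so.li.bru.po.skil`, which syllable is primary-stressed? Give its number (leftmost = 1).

1

Parse left to right into trochaic (ˈσσ) feet: (ˈkif.ta:) (ˈte.ka:) (ˈso.li) (ˈbru.po) skil. Syllable 9 is left unfooted.
Foot heads (stressed positions): 1, 3, 5, 7.
End Rule Leftmost: primary stress on the leftmost head = syllable 1.
Primary stress: syllable 1 → ˈkif.ta:.te.ka:.so.li.bru.po.skil.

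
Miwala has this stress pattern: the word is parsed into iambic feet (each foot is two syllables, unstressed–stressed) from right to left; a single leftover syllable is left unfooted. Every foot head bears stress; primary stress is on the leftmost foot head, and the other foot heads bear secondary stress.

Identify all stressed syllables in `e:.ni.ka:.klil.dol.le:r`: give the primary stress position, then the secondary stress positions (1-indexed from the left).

Parse right to left into iambic (σˈσ) feet: (e:.ˈni) (ka:.ˈklil) (dol.ˈle:r).
Foot heads (stressed positions): 2, 4, 6.
End Rule Leftmost: primary stress on the leftmost head = syllable 2.
Secondary stress on 4, 6: e:.ˈni.ka:.ˌklil.dol.ˌle:r.

primary 2, secondary 4, 6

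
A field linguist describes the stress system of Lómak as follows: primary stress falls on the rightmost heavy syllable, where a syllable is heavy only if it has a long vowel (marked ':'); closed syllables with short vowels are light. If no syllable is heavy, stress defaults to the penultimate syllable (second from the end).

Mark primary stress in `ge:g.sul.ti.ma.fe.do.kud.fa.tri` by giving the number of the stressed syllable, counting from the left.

1

Weights: 1 ge:g H, 2 sul L, 3 ti L, 4 ma L, 5 fe L, 6 do L, 7 kud L, 8 fa L, 9 tri L.
Heavy syllables in the domain: 1. The rightmost is syllable 1 (ge:g).
Primary stress: syllable 1 → ˈge:g.sul.ti.ma.fe.do.kud.fa.tri.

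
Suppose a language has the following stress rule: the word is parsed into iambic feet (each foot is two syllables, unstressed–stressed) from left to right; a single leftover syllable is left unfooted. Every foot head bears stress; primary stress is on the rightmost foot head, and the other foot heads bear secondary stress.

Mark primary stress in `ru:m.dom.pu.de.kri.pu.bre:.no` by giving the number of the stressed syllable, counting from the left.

Parse left to right into iambic (σˈσ) feet: (ru:m.ˈdom) (pu.ˈde) (kri.ˈpu) (bre:.ˈno).
Foot heads (stressed positions): 2, 4, 6, 8.
End Rule Rightmost: primary stress on the rightmost head = syllable 8.
Primary stress: syllable 8 → ru:m.dom.pu.de.kri.pu.bre:.ˈno.

8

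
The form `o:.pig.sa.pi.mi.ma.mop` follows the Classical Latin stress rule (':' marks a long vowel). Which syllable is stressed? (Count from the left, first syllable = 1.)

5

Classical Latin: stress the penult if heavy (long vowel or closed), else the antepenult.
Weights: 5 mi L, 6 ma L, 7 mop H.
The penult (syllable 6, ma) is light, so stress falls on the antepenult (syllable 5, mi).
Stress on syllable 5: o:.pig.sa.pi.ˈmi.ma.mop.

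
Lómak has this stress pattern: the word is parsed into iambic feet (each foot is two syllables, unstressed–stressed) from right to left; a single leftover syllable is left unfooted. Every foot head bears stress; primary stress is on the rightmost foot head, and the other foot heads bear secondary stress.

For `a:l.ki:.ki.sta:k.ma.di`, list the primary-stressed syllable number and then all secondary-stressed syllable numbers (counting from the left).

primary 6, secondary 2, 4

Parse right to left into iambic (σˈσ) feet: (a:l.ˈki:) (ki.ˈsta:k) (ma.ˈdi).
Foot heads (stressed positions): 2, 4, 6.
End Rule Rightmost: primary stress on the rightmost head = syllable 6.
Secondary stress on 2, 4: a:l.ˌki:.ki.ˌsta:k.ma.ˈdi.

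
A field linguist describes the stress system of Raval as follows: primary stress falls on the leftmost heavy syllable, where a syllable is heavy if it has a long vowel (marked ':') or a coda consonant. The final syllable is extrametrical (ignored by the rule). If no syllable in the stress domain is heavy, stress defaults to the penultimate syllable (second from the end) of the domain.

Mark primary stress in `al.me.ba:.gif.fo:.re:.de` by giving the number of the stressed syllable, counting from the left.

1

The final syllable (7, de) is extrametrical; the stress domain is syllables 1–6.
Weights: 1 al H, 2 me L, 3 ba: H, 4 gif H, 5 fo: H, 6 re: H.
Heavy syllables in the domain: 1, 3, 4, 5, 6. The leftmost is syllable 1 (al).
Primary stress: syllable 1 → ˈal.me.ba:.gif.fo:.re:.de.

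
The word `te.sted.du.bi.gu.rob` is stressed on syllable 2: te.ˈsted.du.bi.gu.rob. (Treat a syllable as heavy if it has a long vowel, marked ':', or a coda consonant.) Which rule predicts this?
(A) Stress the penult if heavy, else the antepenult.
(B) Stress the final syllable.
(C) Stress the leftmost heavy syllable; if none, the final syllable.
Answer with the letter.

Rule A → syllable 4 (observed: 2).
Rule B → syllable 6 (observed: 2).
Rule C → syllable 2 ✓.

C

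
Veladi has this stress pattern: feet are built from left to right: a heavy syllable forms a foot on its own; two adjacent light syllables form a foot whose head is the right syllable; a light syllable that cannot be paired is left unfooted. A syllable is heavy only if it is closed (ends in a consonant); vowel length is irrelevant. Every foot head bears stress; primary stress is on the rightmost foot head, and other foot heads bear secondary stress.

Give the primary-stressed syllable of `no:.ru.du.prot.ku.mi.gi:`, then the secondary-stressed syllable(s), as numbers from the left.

primary 6, secondary 2, 4

Weights: 1 no: L, 2 ru L, 3 du L, 4 prot H, 5 ku L, 6 mi L, 7 gi: L.
Parse left to right (heavy = foot alone; LL = one foot; stranded L unfooted): (no:.ˈru) du (ˈprot) (ku.ˈmi) gi:.
Foot heads: 2, 4, 6.
Primary stress on the rightmost head = syllable 6.
Secondary stress on 2, 4: no:.ˌru.du.ˌprot.ku.ˈmi.gi:.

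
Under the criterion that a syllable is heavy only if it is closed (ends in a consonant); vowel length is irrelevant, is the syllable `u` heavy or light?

`u`: short vowel, open (no coda). Open (no coda) → light.

light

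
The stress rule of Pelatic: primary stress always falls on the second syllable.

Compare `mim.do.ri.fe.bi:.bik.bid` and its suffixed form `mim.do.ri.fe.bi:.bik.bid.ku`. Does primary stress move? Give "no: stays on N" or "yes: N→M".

no: stays on 2

Base `mim.do.ri.fe.bi:.bik.bid` (7 syllables):
  The word has 7 syllables; the second syllable is syllable 2 (do).
  → primary stress on syllable 2.
Suffixed `mim.do.ri.fe.bi:.bik.bid.ku` (8 syllables):
  The word has 8 syllables; the second syllable is syllable 2 (do).
  → primary stress on syllable 2.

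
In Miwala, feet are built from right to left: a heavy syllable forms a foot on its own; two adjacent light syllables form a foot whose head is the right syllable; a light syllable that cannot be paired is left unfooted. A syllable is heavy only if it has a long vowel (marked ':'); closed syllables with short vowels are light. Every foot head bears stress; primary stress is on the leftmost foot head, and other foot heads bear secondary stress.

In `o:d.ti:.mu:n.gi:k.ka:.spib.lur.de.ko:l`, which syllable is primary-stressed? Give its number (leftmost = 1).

Weights: 1 o:d H, 2 ti: H, 3 mu:n H, 4 gi:k H, 5 ka: H, 6 spib L, 7 lur L, 8 de L, 9 ko:l H.
Parse right to left (heavy = foot alone; LL = one foot; stranded L unfooted): (ˈo:d) (ˈti:) (ˈmu:n) (ˈgi:k) (ˈka:) spib (lur.ˈde) (ˈko:l).
Foot heads: 1, 2, 3, 4, 5, 8, 9.
Primary stress on the leftmost head = syllable 1.
Primary stress: syllable 1 → ˈo:d.ti:.mu:n.gi:k.ka:.spib.lur.de.ko:l.

1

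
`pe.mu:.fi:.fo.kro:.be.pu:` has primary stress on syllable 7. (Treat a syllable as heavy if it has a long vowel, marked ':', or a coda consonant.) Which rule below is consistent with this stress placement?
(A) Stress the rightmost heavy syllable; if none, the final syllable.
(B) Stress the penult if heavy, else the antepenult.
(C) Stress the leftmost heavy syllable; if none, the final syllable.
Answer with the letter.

Rule A → syllable 7 ✓.
Rule B → syllable 5 (observed: 7).
Rule C → syllable 2 (observed: 7).

A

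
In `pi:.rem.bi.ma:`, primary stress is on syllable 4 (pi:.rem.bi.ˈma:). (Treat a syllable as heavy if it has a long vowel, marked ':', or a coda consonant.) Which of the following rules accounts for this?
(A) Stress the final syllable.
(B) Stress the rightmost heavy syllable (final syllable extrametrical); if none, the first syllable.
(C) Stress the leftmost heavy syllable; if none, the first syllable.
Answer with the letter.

A

Rule A → syllable 4 ✓.
Rule B → syllable 2 (observed: 4).
Rule C → syllable 1 (observed: 4).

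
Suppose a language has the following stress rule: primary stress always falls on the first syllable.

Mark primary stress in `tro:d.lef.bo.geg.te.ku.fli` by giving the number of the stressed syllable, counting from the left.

The word has 7 syllables; the first syllable is syllable 1 (tro:d).
Primary stress: syllable 1 → ˈtro:d.lef.bo.geg.te.ku.fli.

1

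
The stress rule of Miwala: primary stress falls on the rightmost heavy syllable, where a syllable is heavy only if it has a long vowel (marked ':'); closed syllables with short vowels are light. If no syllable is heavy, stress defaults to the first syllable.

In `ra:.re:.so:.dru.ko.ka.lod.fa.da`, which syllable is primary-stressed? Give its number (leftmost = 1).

3

Weights: 1 ra: H, 2 re: H, 3 so: H, 4 dru L, 5 ko L, 6 ka L, 7 lod L, 8 fa L, 9 da L.
Heavy syllables in the domain: 1, 2, 3. The rightmost is syllable 3 (so:).
Primary stress: syllable 3 → ra:.re:.ˈso:.dru.ko.ka.lod.fa.da.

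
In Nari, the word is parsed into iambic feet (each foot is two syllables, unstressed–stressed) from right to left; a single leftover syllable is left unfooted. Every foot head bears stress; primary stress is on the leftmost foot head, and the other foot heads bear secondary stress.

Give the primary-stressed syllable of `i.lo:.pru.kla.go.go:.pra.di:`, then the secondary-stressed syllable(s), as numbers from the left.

Parse right to left into iambic (σˈσ) feet: (i.ˈlo:) (pru.ˈkla) (go.ˈgo:) (pra.ˈdi:).
Foot heads (stressed positions): 2, 4, 6, 8.
End Rule Leftmost: primary stress on the leftmost head = syllable 2.
Secondary stress on 4, 6, 8: i.ˈlo:.pru.ˌkla.go.ˌgo:.pra.ˌdi:.

primary 2, secondary 4, 6, 8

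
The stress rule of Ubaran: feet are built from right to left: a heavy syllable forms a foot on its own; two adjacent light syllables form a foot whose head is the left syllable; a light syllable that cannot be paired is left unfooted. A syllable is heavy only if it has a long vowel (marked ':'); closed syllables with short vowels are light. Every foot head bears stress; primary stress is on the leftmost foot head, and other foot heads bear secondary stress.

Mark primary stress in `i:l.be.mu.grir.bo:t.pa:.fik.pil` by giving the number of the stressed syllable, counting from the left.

Weights: 1 i:l H, 2 be L, 3 mu L, 4 grir L, 5 bo:t H, 6 pa: H, 7 fik L, 8 pil L.
Parse right to left (heavy = foot alone; LL = one foot; stranded L unfooted): (ˈi:l) be (ˈmu.grir) (ˈbo:t) (ˈpa:) (ˈfik.pil).
Foot heads: 1, 3, 5, 6, 7.
Primary stress on the leftmost head = syllable 1.
Primary stress: syllable 1 → ˈi:l.be.mu.grir.bo:t.pa:.fik.pil.

1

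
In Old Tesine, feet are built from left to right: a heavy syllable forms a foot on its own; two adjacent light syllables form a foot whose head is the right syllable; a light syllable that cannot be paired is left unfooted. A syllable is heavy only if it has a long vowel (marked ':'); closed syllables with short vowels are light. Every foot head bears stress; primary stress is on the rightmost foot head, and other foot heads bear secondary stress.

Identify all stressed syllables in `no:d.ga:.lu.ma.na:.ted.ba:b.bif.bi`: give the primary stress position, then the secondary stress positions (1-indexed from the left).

primary 9, secondary 1, 2, 4, 5, 7

Weights: 1 no:d H, 2 ga: H, 3 lu L, 4 ma L, 5 na: H, 6 ted L, 7 ba:b H, 8 bif L, 9 bi L.
Parse left to right (heavy = foot alone; LL = one foot; stranded L unfooted): (ˈno:d) (ˈga:) (lu.ˈma) (ˈna:) ted (ˈba:b) (bif.ˈbi).
Foot heads: 1, 2, 4, 5, 7, 9.
Primary stress on the rightmost head = syllable 9.
Secondary stress on 1, 2, 4, 5, 7: ˌno:d.ˌga:.lu.ˌma.ˌna:.ted.ˌba:b.bif.ˈbi.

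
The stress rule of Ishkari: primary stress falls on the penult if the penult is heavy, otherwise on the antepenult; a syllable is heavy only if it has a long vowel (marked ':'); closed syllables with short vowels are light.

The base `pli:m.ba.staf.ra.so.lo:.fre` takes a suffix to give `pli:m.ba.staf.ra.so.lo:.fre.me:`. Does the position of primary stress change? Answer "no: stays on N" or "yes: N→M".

no: stays on 6

Base `pli:m.ba.staf.ra.so.lo:.fre` (7 syllables):
  Weights: 5 so L, 6 lo: H, 7 fre L.
  The penult (syllable 6, lo:) is heavy, so it takes stress.
  → primary stress on syllable 6.
Suffixed `pli:m.ba.staf.ra.so.lo:.fre.me:` (8 syllables):
  Weights: 6 lo: H, 7 fre L, 8 me: H.
  The penult (syllable 7, fre) is light, so stress falls on the antepenult (syllable 6, lo:).
  → primary stress on syllable 6.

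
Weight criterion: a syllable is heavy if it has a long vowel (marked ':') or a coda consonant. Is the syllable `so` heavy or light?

light

`so`: short vowel, open (no coda). Short vowel, open → light.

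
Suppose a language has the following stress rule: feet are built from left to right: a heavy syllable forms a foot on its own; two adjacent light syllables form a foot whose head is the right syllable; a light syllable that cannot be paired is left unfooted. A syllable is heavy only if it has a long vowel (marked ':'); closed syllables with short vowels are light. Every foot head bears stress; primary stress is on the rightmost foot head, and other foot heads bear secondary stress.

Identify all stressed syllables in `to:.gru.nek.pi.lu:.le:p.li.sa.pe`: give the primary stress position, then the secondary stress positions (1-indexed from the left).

primary 8, secondary 1, 3, 5, 6

Weights: 1 to: H, 2 gru L, 3 nek L, 4 pi L, 5 lu: H, 6 le:p H, 7 li L, 8 sa L, 9 pe L.
Parse left to right (heavy = foot alone; LL = one foot; stranded L unfooted): (ˈto:) (gru.ˈnek) pi (ˈlu:) (ˈle:p) (li.ˈsa) pe.
Foot heads: 1, 3, 5, 6, 8.
Primary stress on the rightmost head = syllable 8.
Secondary stress on 1, 3, 5, 6: ˌto:.gru.ˌnek.pi.ˌlu:.ˌle:p.li.ˈsa.pe.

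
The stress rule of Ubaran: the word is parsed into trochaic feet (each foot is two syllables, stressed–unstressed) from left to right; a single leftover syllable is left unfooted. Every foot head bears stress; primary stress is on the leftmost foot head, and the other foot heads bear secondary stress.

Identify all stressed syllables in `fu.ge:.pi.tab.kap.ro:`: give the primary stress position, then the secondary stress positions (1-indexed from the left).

Parse left to right into trochaic (ˈσσ) feet: (ˈfu.ge:) (ˈpi.tab) (ˈkap.ro:).
Foot heads (stressed positions): 1, 3, 5.
End Rule Leftmost: primary stress on the leftmost head = syllable 1.
Secondary stress on 3, 5: ˈfu.ge:.ˌpi.tab.ˌkap.ro:.

primary 1, secondary 3, 5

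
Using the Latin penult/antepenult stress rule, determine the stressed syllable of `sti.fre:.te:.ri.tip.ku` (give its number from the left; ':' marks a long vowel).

Classical Latin: stress the penult if heavy (long vowel or closed), else the antepenult.
Weights: 4 ri L, 5 tip H, 6 ku L.
The penult (syllable 5, tip) is heavy, so it takes stress.
Stress on syllable 5: sti.fre:.te:.ri.ˈtip.ku.

5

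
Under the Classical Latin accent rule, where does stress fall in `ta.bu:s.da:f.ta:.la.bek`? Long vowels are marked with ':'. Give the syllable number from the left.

4

Classical Latin: stress the penult if heavy (long vowel or closed), else the antepenult.
Weights: 4 ta: H, 5 la L, 6 bek H.
The penult (syllable 5, la) is light, so stress falls on the antepenult (syllable 4, ta:).
Stress on syllable 4: ta.bu:s.da:f.ˈta:.la.bek.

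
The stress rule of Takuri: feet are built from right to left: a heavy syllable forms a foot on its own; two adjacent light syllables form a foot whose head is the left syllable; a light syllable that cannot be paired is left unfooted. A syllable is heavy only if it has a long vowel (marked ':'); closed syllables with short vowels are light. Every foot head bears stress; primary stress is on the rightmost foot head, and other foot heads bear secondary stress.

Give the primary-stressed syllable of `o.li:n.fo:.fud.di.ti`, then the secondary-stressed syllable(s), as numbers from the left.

Weights: 1 o L, 2 li:n H, 3 fo: H, 4 fud L, 5 di L, 6 ti L.
Parse right to left (heavy = foot alone; LL = one foot; stranded L unfooted): o (ˈli:n) (ˈfo:) fud (ˈdi.ti).
Foot heads: 2, 3, 5.
Primary stress on the rightmost head = syllable 5.
Secondary stress on 2, 3: o.ˌli:n.ˌfo:.fud.ˈdi.ti.

primary 5, secondary 2, 3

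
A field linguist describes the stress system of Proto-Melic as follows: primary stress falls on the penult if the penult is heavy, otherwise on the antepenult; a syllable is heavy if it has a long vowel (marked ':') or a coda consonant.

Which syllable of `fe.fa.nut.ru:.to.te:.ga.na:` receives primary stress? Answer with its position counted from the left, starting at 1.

6

Weights: 6 te: H, 7 ga L, 8 na: H.
The penult (syllable 7, ga) is light, so stress falls on the antepenult (syllable 6, te:).
Primary stress: syllable 6 → fe.fa.nut.ru:.to.ˈte:.ga.na:.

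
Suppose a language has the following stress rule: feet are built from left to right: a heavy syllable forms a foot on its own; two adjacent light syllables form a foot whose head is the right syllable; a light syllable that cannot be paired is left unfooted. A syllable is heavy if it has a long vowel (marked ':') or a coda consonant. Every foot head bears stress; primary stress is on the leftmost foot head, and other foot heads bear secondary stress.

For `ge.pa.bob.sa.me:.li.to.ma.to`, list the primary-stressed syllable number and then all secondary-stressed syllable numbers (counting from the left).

Weights: 1 ge L, 2 pa L, 3 bob H, 4 sa L, 5 me: H, 6 li L, 7 to L, 8 ma L, 9 to L.
Parse left to right (heavy = foot alone; LL = one foot; stranded L unfooted): (ge.ˈpa) (ˈbob) sa (ˈme:) (li.ˈto) (ma.ˈto).
Foot heads: 2, 3, 5, 7, 9.
Primary stress on the leftmost head = syllable 2.
Secondary stress on 3, 5, 7, 9: ge.ˈpa.ˌbob.sa.ˌme:.li.ˌto.ma.ˌto.

primary 2, secondary 3, 5, 7, 9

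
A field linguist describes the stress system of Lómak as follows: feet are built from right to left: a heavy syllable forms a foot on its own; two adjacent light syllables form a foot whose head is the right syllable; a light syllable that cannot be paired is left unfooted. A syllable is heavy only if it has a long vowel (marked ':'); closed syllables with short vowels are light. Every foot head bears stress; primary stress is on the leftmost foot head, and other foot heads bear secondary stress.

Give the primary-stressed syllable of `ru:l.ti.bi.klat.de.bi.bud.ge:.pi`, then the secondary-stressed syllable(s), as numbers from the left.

Weights: 1 ru:l H, 2 ti L, 3 bi L, 4 klat L, 5 de L, 6 bi L, 7 bud L, 8 ge: H, 9 pi L.
Parse right to left (heavy = foot alone; LL = one foot; stranded L unfooted): (ˈru:l) (ti.ˈbi) (klat.ˈde) (bi.ˈbud) (ˈge:) pi.
Foot heads: 1, 3, 5, 7, 8.
Primary stress on the leftmost head = syllable 1.
Secondary stress on 3, 5, 7, 8: ˈru:l.ti.ˌbi.klat.ˌde.bi.ˌbud.ˌge:.pi.

primary 1, secondary 3, 5, 7, 8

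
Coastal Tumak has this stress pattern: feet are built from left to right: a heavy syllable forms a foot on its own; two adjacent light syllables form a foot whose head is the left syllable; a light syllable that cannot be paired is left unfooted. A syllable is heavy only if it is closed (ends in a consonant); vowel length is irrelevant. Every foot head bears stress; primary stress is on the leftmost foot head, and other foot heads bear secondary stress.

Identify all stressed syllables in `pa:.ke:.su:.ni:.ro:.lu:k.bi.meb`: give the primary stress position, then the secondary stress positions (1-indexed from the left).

Weights: 1 pa: L, 2 ke: L, 3 su: L, 4 ni: L, 5 ro: L, 6 lu:k H, 7 bi L, 8 meb H.
Parse left to right (heavy = foot alone; LL = one foot; stranded L unfooted): (ˈpa:.ke:) (ˈsu:.ni:) ro: (ˈlu:k) bi (ˈmeb).
Foot heads: 1, 3, 6, 8.
Primary stress on the leftmost head = syllable 1.
Secondary stress on 3, 6, 8: ˈpa:.ke:.ˌsu:.ni:.ro:.ˌlu:k.bi.ˌmeb.

primary 1, secondary 3, 6, 8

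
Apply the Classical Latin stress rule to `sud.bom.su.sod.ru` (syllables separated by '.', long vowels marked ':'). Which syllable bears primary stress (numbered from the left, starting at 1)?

4

Classical Latin: stress the penult if heavy (long vowel or closed), else the antepenult.
Weights: 3 su L, 4 sod H, 5 ru L.
The penult (syllable 4, sod) is heavy, so it takes stress.
Stress on syllable 4: sud.bom.su.ˈsod.ru.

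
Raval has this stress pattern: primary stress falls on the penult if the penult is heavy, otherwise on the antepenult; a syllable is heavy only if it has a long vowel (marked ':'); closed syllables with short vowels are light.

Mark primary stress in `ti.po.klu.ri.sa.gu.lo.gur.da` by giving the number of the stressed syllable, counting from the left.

7

Weights: 7 lo L, 8 gur L, 9 da L.
The penult (syllable 8, gur) is light, so stress falls on the antepenult (syllable 7, lo).
Primary stress: syllable 7 → ti.po.klu.ri.sa.gu.ˈlo.gur.da.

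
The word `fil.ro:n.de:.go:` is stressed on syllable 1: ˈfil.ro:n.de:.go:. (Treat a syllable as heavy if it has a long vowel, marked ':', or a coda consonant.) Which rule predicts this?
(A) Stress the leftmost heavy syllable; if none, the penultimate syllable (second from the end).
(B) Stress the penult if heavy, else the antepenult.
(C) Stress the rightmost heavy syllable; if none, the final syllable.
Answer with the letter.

A

Rule A → syllable 1 ✓.
Rule B → syllable 3 (observed: 1).
Rule C → syllable 4 (observed: 1).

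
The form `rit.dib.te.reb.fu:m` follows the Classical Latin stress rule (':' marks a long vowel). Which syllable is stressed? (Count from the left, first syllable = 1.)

Classical Latin: stress the penult if heavy (long vowel or closed), else the antepenult.
Weights: 3 te L, 4 reb H, 5 fu:m H.
The penult (syllable 4, reb) is heavy, so it takes stress.
Stress on syllable 4: rit.dib.te.ˈreb.fu:m.

4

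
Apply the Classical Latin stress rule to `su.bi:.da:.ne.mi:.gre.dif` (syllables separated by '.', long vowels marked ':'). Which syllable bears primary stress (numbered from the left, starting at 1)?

Classical Latin: stress the penult if heavy (long vowel or closed), else the antepenult.
Weights: 5 mi: H, 6 gre L, 7 dif H.
The penult (syllable 6, gre) is light, so stress falls on the antepenult (syllable 5, mi:).
Stress on syllable 5: su.bi:.da:.ne.ˈmi:.gre.dif.

5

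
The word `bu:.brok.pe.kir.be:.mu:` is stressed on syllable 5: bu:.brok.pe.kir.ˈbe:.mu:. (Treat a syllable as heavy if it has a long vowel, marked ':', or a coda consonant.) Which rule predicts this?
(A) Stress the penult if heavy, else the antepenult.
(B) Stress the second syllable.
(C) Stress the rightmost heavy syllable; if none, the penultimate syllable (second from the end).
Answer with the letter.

Rule A → syllable 5 ✓.
Rule B → syllable 2 (observed: 5).
Rule C → syllable 6 (observed: 5).

A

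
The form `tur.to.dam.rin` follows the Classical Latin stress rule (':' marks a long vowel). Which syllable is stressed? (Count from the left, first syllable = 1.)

Classical Latin: stress the penult if heavy (long vowel or closed), else the antepenult.
Weights: 2 to L, 3 dam H, 4 rin H.
The penult (syllable 3, dam) is heavy, so it takes stress.
Stress on syllable 3: tur.to.ˈdam.rin.

3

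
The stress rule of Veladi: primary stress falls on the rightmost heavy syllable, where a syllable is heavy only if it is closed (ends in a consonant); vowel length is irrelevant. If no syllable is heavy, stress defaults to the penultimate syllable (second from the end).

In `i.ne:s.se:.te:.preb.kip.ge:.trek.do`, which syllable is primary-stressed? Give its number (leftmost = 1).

Weights: 1 i L, 2 ne:s H, 3 se: L, 4 te: L, 5 preb H, 6 kip H, 7 ge: L, 8 trek H, 9 do L.
Heavy syllables in the domain: 2, 5, 6, 8. The rightmost is syllable 8 (trek).
Primary stress: syllable 8 → i.ne:s.se:.te:.preb.kip.ge:.ˈtrek.do.

8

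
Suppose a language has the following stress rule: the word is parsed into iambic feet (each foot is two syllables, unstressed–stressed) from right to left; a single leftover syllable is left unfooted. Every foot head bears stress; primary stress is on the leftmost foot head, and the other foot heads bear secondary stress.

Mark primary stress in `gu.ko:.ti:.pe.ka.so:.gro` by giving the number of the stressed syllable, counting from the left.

Parse right to left into iambic (σˈσ) feet: gu (ko:.ˈti:) (pe.ˈka) (so:.ˈgro). Syllable 1 is left unfooted.
Foot heads (stressed positions): 3, 5, 7.
End Rule Leftmost: primary stress on the leftmost head = syllable 3.
Primary stress: syllable 3 → gu.ko:.ˈti:.pe.ka.so:.gro.

3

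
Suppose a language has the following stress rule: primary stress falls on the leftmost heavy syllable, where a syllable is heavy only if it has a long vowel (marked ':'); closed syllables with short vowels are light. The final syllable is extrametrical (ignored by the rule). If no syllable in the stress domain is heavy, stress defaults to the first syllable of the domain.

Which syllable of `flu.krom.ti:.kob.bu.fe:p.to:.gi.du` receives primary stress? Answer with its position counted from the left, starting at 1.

The final syllable (9, du) is extrametrical; the stress domain is syllables 1–8.
Weights: 1 flu L, 2 krom L, 3 ti: H, 4 kob L, 5 bu L, 6 fe:p H, 7 to: H, 8 gi L.
Heavy syllables in the domain: 3, 6, 7. The leftmost is syllable 3 (ti:).
Primary stress: syllable 3 → flu.krom.ˈti:.kob.bu.fe:p.to:.gi.du.

3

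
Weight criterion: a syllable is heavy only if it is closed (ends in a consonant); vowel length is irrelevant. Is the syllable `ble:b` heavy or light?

`ble:b`: long vowel, closed (coda /b/). Closed (coda /b/) → heavy.

heavy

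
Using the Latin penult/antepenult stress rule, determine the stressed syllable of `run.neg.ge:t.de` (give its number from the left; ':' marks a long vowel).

Classical Latin: stress the penult if heavy (long vowel or closed), else the antepenult.
Weights: 2 neg H, 3 ge:t H, 4 de L.
The penult (syllable 3, ge:t) is heavy, so it takes stress.
Stress on syllable 3: run.neg.ˈge:t.de.

3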